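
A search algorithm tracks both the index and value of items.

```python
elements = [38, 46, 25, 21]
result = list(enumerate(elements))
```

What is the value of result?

Step 1: enumerate pairs each element with its index:
  (0, 38)
  (1, 46)
  (2, 25)
  (3, 21)
Therefore result = [(0, 38), (1, 46), (2, 25), (3, 21)].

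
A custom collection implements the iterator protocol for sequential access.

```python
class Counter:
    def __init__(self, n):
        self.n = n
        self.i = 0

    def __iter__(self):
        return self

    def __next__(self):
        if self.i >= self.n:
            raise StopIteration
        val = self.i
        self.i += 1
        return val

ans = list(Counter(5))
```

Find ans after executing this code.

Step 1: Counter(5) creates an iterator counting 0 to 4.
Step 2: list() consumes all values: [0, 1, 2, 3, 4].
Therefore ans = [0, 1, 2, 3, 4].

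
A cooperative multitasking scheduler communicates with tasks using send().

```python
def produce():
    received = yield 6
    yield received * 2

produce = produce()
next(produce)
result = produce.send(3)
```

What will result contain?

Step 1: next(produce) advances to first yield, producing 6.
Step 2: send(3) resumes, received = 3.
Step 3: yield received * 2 = 3 * 2 = 6.
Therefore result = 6.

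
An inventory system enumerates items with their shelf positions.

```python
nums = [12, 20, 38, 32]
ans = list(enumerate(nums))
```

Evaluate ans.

Step 1: enumerate pairs each element with its index:
  (0, 12)
  (1, 20)
  (2, 38)
  (3, 32)
Therefore ans = [(0, 12), (1, 20), (2, 38), (3, 32)].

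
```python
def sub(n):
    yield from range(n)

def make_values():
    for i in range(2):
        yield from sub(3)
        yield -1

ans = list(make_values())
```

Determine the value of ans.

Step 1: For each i in range(2):
  i=0: yield from sub(3) -> [0, 1, 2], then yield -1
  i=1: yield from sub(3) -> [0, 1, 2], then yield -1
Therefore ans = [0, 1, 2, -1, 0, 1, 2, -1].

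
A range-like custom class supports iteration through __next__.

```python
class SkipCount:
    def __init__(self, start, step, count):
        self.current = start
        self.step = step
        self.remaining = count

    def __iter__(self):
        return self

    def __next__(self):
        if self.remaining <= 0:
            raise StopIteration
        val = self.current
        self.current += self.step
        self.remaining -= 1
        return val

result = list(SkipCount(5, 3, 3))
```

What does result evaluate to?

Step 1: SkipCount starts at 5, increments by 3, for 3 steps:
  Yield 5, then current += 3
  Yield 8, then current += 3
  Yield 11, then current += 3
Therefore result = [5, 8, 11].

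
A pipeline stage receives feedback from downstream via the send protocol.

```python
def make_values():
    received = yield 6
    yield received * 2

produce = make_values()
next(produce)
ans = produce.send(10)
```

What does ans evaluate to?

Step 1: next(produce) advances to first yield, producing 6.
Step 2: send(10) resumes, received = 10.
Step 3: yield received * 2 = 10 * 2 = 20.
Therefore ans = 20.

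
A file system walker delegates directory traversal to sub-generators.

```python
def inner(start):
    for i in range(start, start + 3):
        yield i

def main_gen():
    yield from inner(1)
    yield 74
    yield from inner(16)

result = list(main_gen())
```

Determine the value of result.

Step 1: main_gen() delegates to inner(1):
  yield 1
  yield 2
  yield 3
Step 2: yield 74
Step 3: Delegates to inner(16):
  yield 16
  yield 17
  yield 18
Therefore result = [1, 2, 3, 74, 16, 17, 18].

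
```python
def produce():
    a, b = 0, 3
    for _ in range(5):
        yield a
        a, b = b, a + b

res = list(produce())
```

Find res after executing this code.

Step 1: Fibonacci-like sequence starting with a=0, b=3:
  Iteration 1: yield a=0, then a,b = 3,3
  Iteration 2: yield a=3, then a,b = 3,6
  Iteration 3: yield a=3, then a,b = 6,9
  Iteration 4: yield a=6, then a,b = 9,15
  Iteration 5: yield a=9, then a,b = 15,24
Therefore res = [0, 3, 3, 6, 9].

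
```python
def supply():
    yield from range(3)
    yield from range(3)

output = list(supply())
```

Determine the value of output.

Step 1: Trace yields in order:
  yield 0
  yield 1
  yield 2
  yield 0
  yield 1
  yield 2
Therefore output = [0, 1, 2, 0, 1, 2].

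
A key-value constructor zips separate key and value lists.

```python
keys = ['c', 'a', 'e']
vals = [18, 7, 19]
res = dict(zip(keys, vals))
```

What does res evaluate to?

Step 1: zip pairs keys with values:
  'c' -> 18
  'a' -> 7
  'e' -> 19
Therefore res = {'c': 18, 'a': 7, 'e': 19}.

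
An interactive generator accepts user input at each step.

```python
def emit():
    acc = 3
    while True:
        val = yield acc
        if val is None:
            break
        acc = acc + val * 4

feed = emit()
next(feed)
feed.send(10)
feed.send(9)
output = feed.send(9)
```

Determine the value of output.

Step 1: next() -> yield acc=3.
Step 2: send(10) -> val=10, acc = 3 + 10*4 = 43, yield 43.
Step 3: send(9) -> val=9, acc = 43 + 9*4 = 79, yield 79.
Step 4: send(9) -> val=9, acc = 79 + 9*4 = 115, yield 115.
Therefore output = 115.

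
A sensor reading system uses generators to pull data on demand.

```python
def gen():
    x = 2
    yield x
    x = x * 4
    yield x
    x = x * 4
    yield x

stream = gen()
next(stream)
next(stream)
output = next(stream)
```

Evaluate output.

Step 1: Trace through generator execution:
  Yield 1: x starts at 2, yield 2
  Yield 2: x = 2 * 4 = 8, yield 8
  Yield 3: x = 8 * 4 = 32, yield 32
Step 2: First next() gets 2, second next() gets the second value, third next() yields 32.
Therefore output = 32.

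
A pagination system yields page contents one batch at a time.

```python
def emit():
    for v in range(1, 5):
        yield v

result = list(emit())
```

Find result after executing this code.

Step 1: The generator yields each value from range(1, 5).
Step 2: list() consumes all yields: [1, 2, 3, 4].
Therefore result = [1, 2, 3, 4].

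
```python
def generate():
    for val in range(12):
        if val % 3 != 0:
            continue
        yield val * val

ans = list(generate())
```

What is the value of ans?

Step 1: Only yield val**2 when val is divisible by 3:
  val=0: 0 % 3 == 0, yield 0**2 = 0
  val=3: 3 % 3 == 0, yield 3**2 = 9
  val=6: 6 % 3 == 0, yield 6**2 = 36
  val=9: 9 % 3 == 0, yield 9**2 = 81
Therefore ans = [0, 9, 36, 81].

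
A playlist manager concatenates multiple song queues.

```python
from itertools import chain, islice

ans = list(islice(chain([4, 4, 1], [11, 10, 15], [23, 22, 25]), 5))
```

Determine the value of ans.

Step 1: chain([4, 4, 1], [11, 10, 15], [23, 22, 25]) = [4, 4, 1, 11, 10, 15, 23, 22, 25].
Step 2: islice takes first 5 elements: [4, 4, 1, 11, 10].
Therefore ans = [4, 4, 1, 11, 10].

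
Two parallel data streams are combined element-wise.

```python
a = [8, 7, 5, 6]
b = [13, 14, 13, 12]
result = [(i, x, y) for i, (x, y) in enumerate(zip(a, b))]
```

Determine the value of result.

Step 1: enumerate(zip(a, b)) gives index with paired elements:
  i=0: (8, 13)
  i=1: (7, 14)
  i=2: (5, 13)
  i=3: (6, 12)
Therefore result = [(0, 8, 13), (1, 7, 14), (2, 5, 13), (3, 6, 12)].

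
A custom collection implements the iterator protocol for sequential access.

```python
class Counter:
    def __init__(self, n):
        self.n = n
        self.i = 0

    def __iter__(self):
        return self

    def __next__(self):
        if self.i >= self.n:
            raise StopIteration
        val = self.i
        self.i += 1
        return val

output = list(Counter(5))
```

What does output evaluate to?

Step 1: Counter(5) creates an iterator counting 0 to 4.
Step 2: list() consumes all values: [0, 1, 2, 3, 4].
Therefore output = [0, 1, 2, 3, 4].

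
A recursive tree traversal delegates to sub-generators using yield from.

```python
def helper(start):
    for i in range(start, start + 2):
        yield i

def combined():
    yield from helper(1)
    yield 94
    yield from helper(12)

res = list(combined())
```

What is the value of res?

Step 1: combined() delegates to helper(1):
  yield 1
  yield 2
Step 2: yield 94
Step 3: Delegates to helper(12):
  yield 12
  yield 13
Therefore res = [1, 2, 94, 12, 13].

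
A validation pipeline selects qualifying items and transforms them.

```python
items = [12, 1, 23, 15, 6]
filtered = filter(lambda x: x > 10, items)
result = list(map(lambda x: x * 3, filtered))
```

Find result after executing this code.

Step 1: Filter items for elements > 10:
  12: kept
  1: removed
  23: kept
  15: kept
  6: removed
Step 2: Map x * 3 on filtered [12, 23, 15]:
  12 -> 36
  23 -> 69
  15 -> 45
Therefore result = [36, 69, 45].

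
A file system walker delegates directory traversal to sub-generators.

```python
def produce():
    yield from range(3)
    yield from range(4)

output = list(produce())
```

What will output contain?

Step 1: Trace yields in order:
  yield 0
  yield 1
  yield 2
  yield 0
  yield 1
  yield 2
  yield 3
Therefore output = [0, 1, 2, 0, 1, 2, 3].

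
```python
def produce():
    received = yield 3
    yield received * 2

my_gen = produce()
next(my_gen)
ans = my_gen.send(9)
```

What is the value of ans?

Step 1: next(my_gen) advances to first yield, producing 3.
Step 2: send(9) resumes, received = 9.
Step 3: yield received * 2 = 9 * 2 = 18.
Therefore ans = 18.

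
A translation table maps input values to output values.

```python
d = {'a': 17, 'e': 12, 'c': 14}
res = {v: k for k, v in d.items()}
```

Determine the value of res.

Step 1: Invert dict (swap keys and values):
  'a': 17 -> 17: 'a'
  'e': 12 -> 12: 'e'
  'c': 14 -> 14: 'c'
Therefore res = {17: 'a', 12: 'e', 14: 'c'}.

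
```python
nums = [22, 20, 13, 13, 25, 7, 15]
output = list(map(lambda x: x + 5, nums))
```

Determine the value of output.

Step 1: Apply lambda x: x + 5 to each element:
  22 -> 27
  20 -> 25
  13 -> 18
  13 -> 18
  25 -> 30
  7 -> 12
  15 -> 20
Therefore output = [27, 25, 18, 18, 30, 12, 20].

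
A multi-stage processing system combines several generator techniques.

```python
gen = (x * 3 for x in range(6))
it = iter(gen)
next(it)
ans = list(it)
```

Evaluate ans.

Step 1: Generator produces [0, 3, 6, 9, 12, 15].
Step 2: next(it) consumes first element (0).
Step 3: list(it) collects remaining: [3, 6, 9, 12, 15].
Therefore ans = [3, 6, 9, 12, 15].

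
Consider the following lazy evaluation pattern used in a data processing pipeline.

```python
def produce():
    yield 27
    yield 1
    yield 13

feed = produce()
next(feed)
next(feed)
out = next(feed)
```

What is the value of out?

Step 1: produce() creates a generator.
Step 2: next(feed) yields 27 (consumed and discarded).
Step 3: next(feed) yields 1 (consumed and discarded).
Step 4: next(feed) yields 13, assigned to out.
Therefore out = 13.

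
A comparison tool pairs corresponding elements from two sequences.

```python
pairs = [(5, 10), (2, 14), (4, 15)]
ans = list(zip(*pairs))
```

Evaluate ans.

Step 1: zip(*pairs) transposes: unzips [(5, 10), (2, 14), (4, 15)] into separate sequences.
Step 2: First elements: (5, 2, 4), second elements: (10, 14, 15).
Therefore ans = [(5, 2, 4), (10, 14, 15)].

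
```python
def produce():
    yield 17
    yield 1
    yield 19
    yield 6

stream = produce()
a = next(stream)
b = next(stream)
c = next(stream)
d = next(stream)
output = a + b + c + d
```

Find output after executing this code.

Step 1: Create generator and consume all values:
  a = next(stream) = 17
  b = next(stream) = 1
  c = next(stream) = 19
  d = next(stream) = 6
Step 2: output = 17 + 1 + 19 + 6 = 43.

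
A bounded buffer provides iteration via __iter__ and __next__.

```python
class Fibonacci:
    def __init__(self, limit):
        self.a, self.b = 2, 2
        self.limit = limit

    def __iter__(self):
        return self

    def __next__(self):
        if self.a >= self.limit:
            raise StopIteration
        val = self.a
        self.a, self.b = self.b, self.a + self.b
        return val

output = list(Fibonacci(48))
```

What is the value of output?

Step 1: Fibonacci-like sequence (a=2, b=2) until >= 48:
  Yield 2, then a,b = 2,4
  Yield 2, then a,b = 4,6
  Yield 4, then a,b = 6,10
  Yield 6, then a,b = 10,16
  Yield 10, then a,b = 16,26
  Yield 16, then a,b = 26,42
  Yield 26, then a,b = 42,68
  Yield 42, then a,b = 68,110
Step 2: 68 >= 48, stop.
Therefore output = [2, 2, 4, 6, 10, 16, 26, 42].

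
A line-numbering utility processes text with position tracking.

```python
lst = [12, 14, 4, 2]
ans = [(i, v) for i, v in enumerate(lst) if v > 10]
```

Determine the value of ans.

Step 1: Filter enumerate([12, 14, 4, 2]) keeping v > 10:
  (0, 12): 12 > 10, included
  (1, 14): 14 > 10, included
  (2, 4): 4 <= 10, excluded
  (3, 2): 2 <= 10, excluded
Therefore ans = [(0, 12), (1, 14)].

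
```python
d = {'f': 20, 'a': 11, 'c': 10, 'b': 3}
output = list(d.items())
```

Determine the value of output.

Step 1: d.items() returns (key, value) pairs in insertion order.
Therefore output = [('f', 20), ('a', 11), ('c', 10), ('b', 3)].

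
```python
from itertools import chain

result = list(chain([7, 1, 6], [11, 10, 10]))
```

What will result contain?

Step 1: chain() concatenates iterables: [7, 1, 6] + [11, 10, 10].
Therefore result = [7, 1, 6, 11, 10, 10].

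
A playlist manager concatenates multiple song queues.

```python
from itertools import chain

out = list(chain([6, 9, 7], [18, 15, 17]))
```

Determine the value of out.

Step 1: chain() concatenates iterables: [6, 9, 7] + [18, 15, 17].
Therefore out = [6, 9, 7, 18, 15, 17].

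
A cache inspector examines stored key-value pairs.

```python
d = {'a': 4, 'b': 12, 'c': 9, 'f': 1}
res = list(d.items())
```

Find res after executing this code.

Step 1: d.items() returns (key, value) pairs in insertion order.
Therefore res = [('a', 4), ('b', 12), ('c', 9), ('f', 1)].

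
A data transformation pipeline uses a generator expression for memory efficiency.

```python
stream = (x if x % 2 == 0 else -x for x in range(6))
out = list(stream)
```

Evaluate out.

Step 1: For each x in range(6), yield x if even, else -x:
  x=0: even, yield 0
  x=1: odd, yield -1
  x=2: even, yield 2
  x=3: odd, yield -3
  x=4: even, yield 4
  x=5: odd, yield -5
Therefore out = [0, -1, 2, -3, 4, -5].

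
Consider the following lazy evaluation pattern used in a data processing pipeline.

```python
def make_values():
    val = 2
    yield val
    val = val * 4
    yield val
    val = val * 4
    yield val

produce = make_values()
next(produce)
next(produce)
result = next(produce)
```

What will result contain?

Step 1: Trace through generator execution:
  Yield 1: val starts at 2, yield 2
  Yield 2: val = 2 * 4 = 8, yield 8
  Yield 3: val = 8 * 4 = 32, yield 32
Step 2: First next() gets 2, second next() gets the second value, third next() yields 32.
Therefore result = 32.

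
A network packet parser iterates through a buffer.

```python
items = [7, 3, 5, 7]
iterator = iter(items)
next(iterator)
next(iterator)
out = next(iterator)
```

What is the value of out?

Step 1: Create iterator over [7, 3, 5, 7].
Step 2: next() consumes 7.
Step 3: next() consumes 3.
Step 4: next() returns 5.
Therefore out = 5.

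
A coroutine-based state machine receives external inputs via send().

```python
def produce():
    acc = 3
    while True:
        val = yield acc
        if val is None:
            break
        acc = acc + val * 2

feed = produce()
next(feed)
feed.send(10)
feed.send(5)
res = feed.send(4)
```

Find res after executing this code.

Step 1: next() -> yield acc=3.
Step 2: send(10) -> val=10, acc = 3 + 10*2 = 23, yield 23.
Step 3: send(5) -> val=5, acc = 23 + 5*2 = 33, yield 33.
Step 4: send(4) -> val=4, acc = 33 + 4*2 = 41, yield 41.
Therefore res = 41.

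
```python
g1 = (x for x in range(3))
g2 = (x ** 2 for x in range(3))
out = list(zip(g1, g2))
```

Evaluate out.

Step 1: g1 produces [0, 1, 2].
Step 2: g2 produces [0, 1, 4].
Step 3: zip pairs them: [(0, 0), (1, 1), (2, 4)].
Therefore out = [(0, 0), (1, 1), (2, 4)].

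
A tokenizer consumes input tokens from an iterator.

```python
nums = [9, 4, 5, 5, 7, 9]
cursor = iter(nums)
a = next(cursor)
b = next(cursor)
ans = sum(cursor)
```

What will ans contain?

Step 1: Create iterator over [9, 4, 5, 5, 7, 9].
Step 2: a = next() = 9, b = next() = 4.
Step 3: sum() of remaining [5, 5, 7, 9] = 26.
Therefore ans = 26.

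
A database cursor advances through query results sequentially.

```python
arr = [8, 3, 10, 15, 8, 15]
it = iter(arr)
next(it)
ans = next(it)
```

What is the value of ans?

Step 1: Create iterator over [8, 3, 10, 15, 8, 15].
Step 2: next() consumes 8.
Step 3: next() returns 3.
Therefore ans = 3.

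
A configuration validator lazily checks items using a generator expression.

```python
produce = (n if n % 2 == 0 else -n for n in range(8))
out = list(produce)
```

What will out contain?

Step 1: For each n in range(8), yield n if even, else -n:
  n=0: even, yield 0
  n=1: odd, yield -1
  n=2: even, yield 2
  n=3: odd, yield -3
  n=4: even, yield 4
  n=5: odd, yield -5
  n=6: even, yield 6
  n=7: odd, yield -7
Therefore out = [0, -1, 2, -3, 4, -5, 6, -7].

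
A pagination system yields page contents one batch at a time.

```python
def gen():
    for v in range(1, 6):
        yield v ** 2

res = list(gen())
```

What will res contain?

Step 1: For each v in range(1, 6), yield v**2:
  v=1: yield 1**2 = 1
  v=2: yield 2**2 = 4
  v=3: yield 3**2 = 9
  v=4: yield 4**2 = 16
  v=5: yield 5**2 = 25
Therefore res = [1, 4, 9, 16, 25].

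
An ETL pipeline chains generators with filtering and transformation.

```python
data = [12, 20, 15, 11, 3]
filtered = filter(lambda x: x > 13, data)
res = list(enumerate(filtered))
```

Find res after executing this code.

Step 1: Filter [12, 20, 15, 11, 3] for > 13: [20, 15].
Step 2: enumerate re-indexes from 0: [(0, 20), (1, 15)].
Therefore res = [(0, 20), (1, 15)].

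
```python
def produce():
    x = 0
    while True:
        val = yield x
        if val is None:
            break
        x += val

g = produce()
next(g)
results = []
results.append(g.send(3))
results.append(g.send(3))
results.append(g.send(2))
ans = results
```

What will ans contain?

Step 1: next(g) -> yield 0.
Step 2: send(3) -> x = 3, yield 3.
Step 3: send(3) -> x = 6, yield 6.
Step 4: send(2) -> x = 8, yield 8.
Therefore ans = [3, 6, 8].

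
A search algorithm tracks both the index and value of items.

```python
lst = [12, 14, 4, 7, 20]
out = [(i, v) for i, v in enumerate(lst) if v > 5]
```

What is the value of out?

Step 1: Filter enumerate([12, 14, 4, 7, 20]) keeping v > 5:
  (0, 12): 12 > 5, included
  (1, 14): 14 > 5, included
  (2, 4): 4 <= 5, excluded
  (3, 7): 7 > 5, included
  (4, 20): 20 > 5, included
Therefore out = [(0, 12), (1, 14), (3, 7), (4, 20)].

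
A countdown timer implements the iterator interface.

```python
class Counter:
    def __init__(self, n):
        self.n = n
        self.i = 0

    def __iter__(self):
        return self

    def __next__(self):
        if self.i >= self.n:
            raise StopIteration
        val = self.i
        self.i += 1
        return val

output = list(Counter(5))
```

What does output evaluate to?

Step 1: Counter(5) creates an iterator counting 0 to 4.
Step 2: list() consumes all values: [0, 1, 2, 3, 4].
Therefore output = [0, 1, 2, 3, 4].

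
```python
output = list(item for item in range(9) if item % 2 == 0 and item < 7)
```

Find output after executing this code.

Step 1: Filter range(9) where item % 2 == 0 and item < 7:
  item=0: both conditions met, included
  item=1: excluded (1 % 2 != 0)
  item=2: both conditions met, included
  item=3: excluded (3 % 2 != 0)
  item=4: both conditions met, included
  item=5: excluded (5 % 2 != 0)
  item=6: both conditions met, included
  item=7: excluded (7 % 2 != 0, 7 >= 7)
  item=8: excluded (8 >= 7)
Therefore output = [0, 2, 4, 6].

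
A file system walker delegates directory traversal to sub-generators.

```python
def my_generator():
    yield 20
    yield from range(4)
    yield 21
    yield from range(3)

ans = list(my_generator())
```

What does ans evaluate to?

Step 1: Trace yields in order:
  yield 20
  yield 0
  yield 1
  yield 2
  yield 3
  yield 21
  yield 0
  yield 1
  yield 2
Therefore ans = [20, 0, 1, 2, 3, 21, 0, 1, 2].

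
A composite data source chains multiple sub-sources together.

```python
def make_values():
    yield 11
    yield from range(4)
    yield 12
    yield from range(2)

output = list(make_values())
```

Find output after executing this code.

Step 1: Trace yields in order:
  yield 11
  yield 0
  yield 1
  yield 2
  yield 3
  yield 12
  yield 0
  yield 1
Therefore output = [11, 0, 1, 2, 3, 12, 0, 1].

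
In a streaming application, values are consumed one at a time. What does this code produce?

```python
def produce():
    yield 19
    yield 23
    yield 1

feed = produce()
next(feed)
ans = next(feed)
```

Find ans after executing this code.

Step 1: produce() creates a generator.
Step 2: next(feed) yields 19 (consumed and discarded).
Step 3: next(feed) yields 23, assigned to ans.
Therefore ans = 23.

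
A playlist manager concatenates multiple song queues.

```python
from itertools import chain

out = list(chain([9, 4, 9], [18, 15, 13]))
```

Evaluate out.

Step 1: chain() concatenates iterables: [9, 4, 9] + [18, 15, 13].
Therefore out = [9, 4, 9, 18, 15, 13].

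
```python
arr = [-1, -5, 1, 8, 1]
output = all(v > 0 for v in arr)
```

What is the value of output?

Step 1: Check v > 0 for each element in [-1, -5, 1, 8, 1]:
  -1 > 0: False
  -5 > 0: False
  1 > 0: True
  8 > 0: True
  1 > 0: True
Step 2: all() returns False.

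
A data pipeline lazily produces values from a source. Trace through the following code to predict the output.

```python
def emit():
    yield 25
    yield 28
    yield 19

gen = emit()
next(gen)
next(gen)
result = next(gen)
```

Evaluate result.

Step 1: emit() creates a generator.
Step 2: next(gen) yields 25 (consumed and discarded).
Step 3: next(gen) yields 28 (consumed and discarded).
Step 4: next(gen) yields 19, assigned to result.
Therefore result = 19.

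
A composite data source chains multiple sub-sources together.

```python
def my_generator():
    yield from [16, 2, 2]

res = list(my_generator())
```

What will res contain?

Step 1: yield from delegates to the iterable, yielding each element.
Step 2: Collected values: [16, 2, 2].
Therefore res = [16, 2, 2].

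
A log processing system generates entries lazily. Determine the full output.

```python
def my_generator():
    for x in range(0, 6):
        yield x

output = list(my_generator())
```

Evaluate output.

Step 1: The generator yields each value from range(0, 6).
Step 2: list() consumes all yields: [0, 1, 2, 3, 4, 5].
Therefore output = [0, 1, 2, 3, 4, 5].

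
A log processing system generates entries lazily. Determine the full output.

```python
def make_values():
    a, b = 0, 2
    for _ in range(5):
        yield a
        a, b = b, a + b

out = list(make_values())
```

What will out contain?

Step 1: Fibonacci-like sequence starting with a=0, b=2:
  Iteration 1: yield a=0, then a,b = 2,2
  Iteration 2: yield a=2, then a,b = 2,4
  Iteration 3: yield a=2, then a,b = 4,6
  Iteration 4: yield a=4, then a,b = 6,10
  Iteration 5: yield a=6, then a,b = 10,16
Therefore out = [0, 2, 2, 4, 6].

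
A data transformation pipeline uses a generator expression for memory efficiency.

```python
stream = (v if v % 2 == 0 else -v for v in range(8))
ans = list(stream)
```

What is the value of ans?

Step 1: For each v in range(8), yield v if even, else -v:
  v=0: even, yield 0
  v=1: odd, yield -1
  v=2: even, yield 2
  v=3: odd, yield -3
  v=4: even, yield 4
  v=5: odd, yield -5
  v=6: even, yield 6
  v=7: odd, yield -7
Therefore ans = [0, -1, 2, -3, 4, -5, 6, -7].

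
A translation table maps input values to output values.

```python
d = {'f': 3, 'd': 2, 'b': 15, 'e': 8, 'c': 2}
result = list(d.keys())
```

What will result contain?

Step 1: d.keys() returns the dictionary keys in insertion order.
Therefore result = ['f', 'd', 'b', 'e', 'c'].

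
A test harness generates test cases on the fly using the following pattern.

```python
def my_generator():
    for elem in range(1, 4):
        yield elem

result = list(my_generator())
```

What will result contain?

Step 1: The generator yields each value from range(1, 4).
Step 2: list() consumes all yields: [1, 2, 3].
Therefore result = [1, 2, 3].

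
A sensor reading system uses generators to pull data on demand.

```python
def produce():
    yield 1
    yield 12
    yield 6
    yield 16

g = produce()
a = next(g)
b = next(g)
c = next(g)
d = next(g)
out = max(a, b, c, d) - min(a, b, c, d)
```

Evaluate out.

Step 1: Create generator and consume all values:
  a = next(g) = 1
  b = next(g) = 12
  c = next(g) = 6
  d = next(g) = 16
Step 2: max = 16, min = 1, out = 16 - 1 = 15.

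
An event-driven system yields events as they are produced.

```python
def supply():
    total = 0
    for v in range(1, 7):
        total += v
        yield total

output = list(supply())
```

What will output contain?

Step 1: Generator accumulates running sum:
  v=1: total = 1, yield 1
  v=2: total = 3, yield 3
  v=3: total = 6, yield 6
  v=4: total = 10, yield 10
  v=5: total = 15, yield 15
  v=6: total = 21, yield 21
Therefore output = [1, 3, 6, 10, 15, 21].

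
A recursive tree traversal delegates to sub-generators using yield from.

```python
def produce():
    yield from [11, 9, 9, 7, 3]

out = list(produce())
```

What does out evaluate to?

Step 1: yield from delegates to the iterable, yielding each element.
Step 2: Collected values: [11, 9, 9, 7, 3].
Therefore out = [11, 9, 9, 7, 3].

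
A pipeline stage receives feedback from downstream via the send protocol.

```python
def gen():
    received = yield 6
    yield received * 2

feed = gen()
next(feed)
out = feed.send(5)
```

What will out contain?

Step 1: next(feed) advances to first yield, producing 6.
Step 2: send(5) resumes, received = 5.
Step 3: yield received * 2 = 5 * 2 = 10.
Therefore out = 10.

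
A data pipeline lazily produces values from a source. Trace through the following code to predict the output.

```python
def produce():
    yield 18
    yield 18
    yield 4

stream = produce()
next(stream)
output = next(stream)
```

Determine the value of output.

Step 1: produce() creates a generator.
Step 2: next(stream) yields 18 (consumed and discarded).
Step 3: next(stream) yields 18, assigned to output.
Therefore output = 18.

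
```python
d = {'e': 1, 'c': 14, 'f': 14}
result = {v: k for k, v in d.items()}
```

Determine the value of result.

Step 1: Invert dict (swap keys and values):
  'e': 1 -> 1: 'e'
  'c': 14 -> 14: 'c'
  'f': 14 -> 14: 'f'
Therefore result = {1: 'e', 14: 'f'}.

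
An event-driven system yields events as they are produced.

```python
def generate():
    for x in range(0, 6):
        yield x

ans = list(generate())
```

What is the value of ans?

Step 1: The generator yields each value from range(0, 6).
Step 2: list() consumes all yields: [0, 1, 2, 3, 4, 5].
Therefore ans = [0, 1, 2, 3, 4, 5].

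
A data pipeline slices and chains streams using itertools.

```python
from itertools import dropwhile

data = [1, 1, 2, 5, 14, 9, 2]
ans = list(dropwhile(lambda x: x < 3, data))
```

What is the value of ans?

Step 1: dropwhile drops elements while < 3:
  1 < 3: dropped
  1 < 3: dropped
  2 < 3: dropped
  5: kept (dropping stopped)
Step 2: Remaining elements kept regardless of condition.
Therefore ans = [5, 14, 9, 2].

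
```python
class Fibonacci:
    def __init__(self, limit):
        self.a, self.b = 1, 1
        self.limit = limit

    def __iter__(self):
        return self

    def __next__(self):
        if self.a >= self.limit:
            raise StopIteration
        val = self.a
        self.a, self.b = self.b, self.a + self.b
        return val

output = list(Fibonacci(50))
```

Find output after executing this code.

Step 1: Fibonacci-like sequence (a=1, b=1) until >= 50:
  Yield 1, then a,b = 1,2
  Yield 1, then a,b = 2,3
  Yield 2, then a,b = 3,5
  Yield 3, then a,b = 5,8
  Yield 5, then a,b = 8,13
  Yield 8, then a,b = 13,21
  Yield 13, then a,b = 21,34
  Yield 21, then a,b = 34,55
  Yield 34, then a,b = 55,89
Step 2: 55 >= 50, stop.
Therefore output = [1, 1, 2, 3, 5, 8, 13, 21, 34].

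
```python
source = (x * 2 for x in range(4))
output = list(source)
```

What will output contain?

Step 1: For each x in range(4), compute x*2:
  x=0: 0*2 = 0
  x=1: 1*2 = 2
  x=2: 2*2 = 4
  x=3: 3*2 = 6
Therefore output = [0, 2, 4, 6].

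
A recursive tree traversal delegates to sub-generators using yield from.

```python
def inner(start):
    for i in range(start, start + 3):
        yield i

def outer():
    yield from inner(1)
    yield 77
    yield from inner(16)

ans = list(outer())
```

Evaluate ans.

Step 1: outer() delegates to inner(1):
  yield 1
  yield 2
  yield 3
Step 2: yield 77
Step 3: Delegates to inner(16):
  yield 16
  yield 17
  yield 18
Therefore ans = [1, 2, 3, 77, 16, 17, 18].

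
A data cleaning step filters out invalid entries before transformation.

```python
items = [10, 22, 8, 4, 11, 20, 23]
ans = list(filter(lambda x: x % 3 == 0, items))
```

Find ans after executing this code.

Step 1: Filter elements divisible by 3:
  10 % 3 = 1: removed
  22 % 3 = 1: removed
  8 % 3 = 2: removed
  4 % 3 = 1: removed
  11 % 3 = 2: removed
  20 % 3 = 2: removed
  23 % 3 = 2: removed
Therefore ans = [].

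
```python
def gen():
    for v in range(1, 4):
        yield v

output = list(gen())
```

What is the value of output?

Step 1: The generator yields each value from range(1, 4).
Step 2: list() consumes all yields: [1, 2, 3].
Therefore output = [1, 2, 3].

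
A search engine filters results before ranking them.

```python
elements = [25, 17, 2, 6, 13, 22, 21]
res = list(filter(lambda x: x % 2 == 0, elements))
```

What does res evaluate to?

Step 1: Filter elements divisible by 2:
  25 % 2 = 1: removed
  17 % 2 = 1: removed
  2 % 2 = 0: kept
  6 % 2 = 0: kept
  13 % 2 = 1: removed
  22 % 2 = 0: kept
  21 % 2 = 1: removed
Therefore res = [2, 6, 22].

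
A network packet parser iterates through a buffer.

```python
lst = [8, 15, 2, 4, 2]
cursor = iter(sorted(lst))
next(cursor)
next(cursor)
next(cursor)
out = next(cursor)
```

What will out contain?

Step 1: sorted([8, 15, 2, 4, 2]) = [2, 2, 4, 8, 15].
Step 2: Create iterator and skip 3 elements.
Step 3: next() returns 8.
Therefore out = 8.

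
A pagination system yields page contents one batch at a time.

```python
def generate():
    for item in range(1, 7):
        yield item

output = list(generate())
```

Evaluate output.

Step 1: The generator yields each value from range(1, 7).
Step 2: list() consumes all yields: [1, 2, 3, 4, 5, 6].
Therefore output = [1, 2, 3, 4, 5, 6].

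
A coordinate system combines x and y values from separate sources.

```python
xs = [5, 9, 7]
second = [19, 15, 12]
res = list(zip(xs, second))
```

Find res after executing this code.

Step 1: zip pairs elements at same index:
  Index 0: (5, 19)
  Index 1: (9, 15)
  Index 2: (7, 12)
Therefore res = [(5, 19), (9, 15), (7, 12)].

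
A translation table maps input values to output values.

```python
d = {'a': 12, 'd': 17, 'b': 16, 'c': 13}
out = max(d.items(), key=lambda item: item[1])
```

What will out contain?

Step 1: Find item with maximum value:
  ('a', 12)
  ('d', 17)
  ('b', 16)
  ('c', 13)
Step 2: Maximum value is 17 at key 'd'.
Therefore out = ('d', 17).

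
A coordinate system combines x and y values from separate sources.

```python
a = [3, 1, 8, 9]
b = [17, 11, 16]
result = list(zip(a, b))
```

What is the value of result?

Step 1: zip stops at shortest (len(a)=4, len(b)=3):
  Index 0: (3, 17)
  Index 1: (1, 11)
  Index 2: (8, 16)
Step 2: Last element of a (9) has no pair, dropped.
Therefore result = [(3, 17), (1, 11), (8, 16)].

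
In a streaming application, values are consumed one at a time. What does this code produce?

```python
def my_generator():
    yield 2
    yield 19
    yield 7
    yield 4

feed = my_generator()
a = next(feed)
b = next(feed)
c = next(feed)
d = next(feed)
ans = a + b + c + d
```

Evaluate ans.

Step 1: Create generator and consume all values:
  a = next(feed) = 2
  b = next(feed) = 19
  c = next(feed) = 7
  d = next(feed) = 4
Step 2: ans = 2 + 19 + 7 + 4 = 32.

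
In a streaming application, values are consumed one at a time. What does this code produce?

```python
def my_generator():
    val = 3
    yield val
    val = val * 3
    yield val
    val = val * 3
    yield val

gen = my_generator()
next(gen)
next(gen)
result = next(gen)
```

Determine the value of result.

Step 1: Trace through generator execution:
  Yield 1: val starts at 3, yield 3
  Yield 2: val = 3 * 3 = 9, yield 9
  Yield 3: val = 9 * 3 = 27, yield 27
Step 2: First next() gets 3, second next() gets the second value, third next() yields 27.
Therefore result = 27.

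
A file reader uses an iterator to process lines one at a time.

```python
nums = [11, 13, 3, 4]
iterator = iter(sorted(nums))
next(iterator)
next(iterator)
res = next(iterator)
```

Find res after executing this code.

Step 1: sorted([11, 13, 3, 4]) = [3, 4, 11, 13].
Step 2: Create iterator and skip 2 elements.
Step 3: next() returns 11.
Therefore res = 11.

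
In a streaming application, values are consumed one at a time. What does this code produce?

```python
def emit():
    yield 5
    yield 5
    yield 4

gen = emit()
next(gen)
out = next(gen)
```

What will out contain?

Step 1: emit() creates a generator.
Step 2: next(gen) yields 5 (consumed and discarded).
Step 3: next(gen) yields 5, assigned to out.
Therefore out = 5.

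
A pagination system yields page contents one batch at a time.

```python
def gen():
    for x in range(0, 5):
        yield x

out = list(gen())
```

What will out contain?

Step 1: The generator yields each value from range(0, 5).
Step 2: list() consumes all yields: [0, 1, 2, 3, 4].
Therefore out = [0, 1, 2, 3, 4].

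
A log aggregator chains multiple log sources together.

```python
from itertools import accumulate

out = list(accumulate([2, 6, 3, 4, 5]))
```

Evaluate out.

Step 1: accumulate computes running sums:
  + 2 = 2
  + 6 = 8
  + 3 = 11
  + 4 = 15
  + 5 = 20
Therefore out = [2, 8, 11, 15, 20].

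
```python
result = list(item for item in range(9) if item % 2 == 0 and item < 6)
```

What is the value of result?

Step 1: Filter range(9) where item % 2 == 0 and item < 6:
  item=0: both conditions met, included
  item=1: excluded (1 % 2 != 0)
  item=2: both conditions met, included
  item=3: excluded (3 % 2 != 0)
  item=4: both conditions met, included
  item=5: excluded (5 % 2 != 0)
  item=6: excluded (6 >= 6)
  item=7: excluded (7 % 2 != 0, 7 >= 6)
  item=8: excluded (8 >= 6)
Therefore result = [0, 2, 4].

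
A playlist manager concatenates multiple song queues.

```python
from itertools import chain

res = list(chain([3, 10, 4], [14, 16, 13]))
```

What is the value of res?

Step 1: chain() concatenates iterables: [3, 10, 4] + [14, 16, 13].
Therefore res = [3, 10, 4, 14, 16, 13].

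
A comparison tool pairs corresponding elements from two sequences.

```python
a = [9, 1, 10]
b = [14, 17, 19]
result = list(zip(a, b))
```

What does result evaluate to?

Step 1: zip pairs elements at same index:
  Index 0: (9, 14)
  Index 1: (1, 17)
  Index 2: (10, 19)
Therefore result = [(9, 14), (1, 17), (10, 19)].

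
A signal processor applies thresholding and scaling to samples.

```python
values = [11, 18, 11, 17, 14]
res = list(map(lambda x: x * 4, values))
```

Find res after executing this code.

Step 1: Apply lambda x: x * 4 to each element:
  11 -> 44
  18 -> 72
  11 -> 44
  17 -> 68
  14 -> 56
Therefore res = [44, 72, 44, 68, 56].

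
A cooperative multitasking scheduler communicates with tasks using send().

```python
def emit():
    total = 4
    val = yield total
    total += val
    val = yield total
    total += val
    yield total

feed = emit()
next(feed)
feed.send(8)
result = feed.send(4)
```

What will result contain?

Step 1: next() -> yield total=4.
Step 2: send(8) -> val=8, total = 4+8 = 12, yield 12.
Step 3: send(4) -> val=4, total = 12+4 = 16, yield 16.
Therefore result = 16.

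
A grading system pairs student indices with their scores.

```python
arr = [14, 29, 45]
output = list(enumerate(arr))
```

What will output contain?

Step 1: enumerate pairs each element with its index:
  (0, 14)
  (1, 29)
  (2, 45)
Therefore output = [(0, 14), (1, 29), (2, 45)].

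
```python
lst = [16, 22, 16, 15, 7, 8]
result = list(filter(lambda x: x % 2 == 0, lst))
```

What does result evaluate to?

Step 1: Filter elements divisible by 2:
  16 % 2 = 0: kept
  22 % 2 = 0: kept
  16 % 2 = 0: kept
  15 % 2 = 1: removed
  7 % 2 = 1: removed
  8 % 2 = 0: kept
Therefore result = [16, 22, 16, 8].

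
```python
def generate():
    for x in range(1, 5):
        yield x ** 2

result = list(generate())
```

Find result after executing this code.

Step 1: For each x in range(1, 5), yield x**2:
  x=1: yield 1**2 = 1
  x=2: yield 2**2 = 4
  x=3: yield 3**2 = 9
  x=4: yield 4**2 = 16
Therefore result = [1, 4, 9, 16].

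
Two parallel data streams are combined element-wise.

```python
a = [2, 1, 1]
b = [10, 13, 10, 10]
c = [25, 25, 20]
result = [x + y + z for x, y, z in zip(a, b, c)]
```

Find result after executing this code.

Step 1: zip three lists (truncates to shortest, len=3):
  2 + 10 + 25 = 37
  1 + 13 + 25 = 39
  1 + 10 + 20 = 31
Therefore result = [37, 39, 31].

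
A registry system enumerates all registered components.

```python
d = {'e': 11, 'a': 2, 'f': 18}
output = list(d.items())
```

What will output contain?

Step 1: d.items() returns (key, value) pairs in insertion order.
Therefore output = [('e', 11), ('a', 2), ('f', 18)].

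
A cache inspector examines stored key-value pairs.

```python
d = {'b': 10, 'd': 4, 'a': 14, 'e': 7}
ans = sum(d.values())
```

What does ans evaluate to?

Step 1: d.values() = [10, 4, 14, 7].
Step 2: sum = 35.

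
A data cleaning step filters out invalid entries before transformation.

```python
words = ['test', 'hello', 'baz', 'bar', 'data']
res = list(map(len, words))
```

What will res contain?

Step 1: Map len() to each word:
  'test' -> 4
  'hello' -> 5
  'baz' -> 3
  'bar' -> 3
  'data' -> 4
Therefore res = [4, 5, 3, 3, 4].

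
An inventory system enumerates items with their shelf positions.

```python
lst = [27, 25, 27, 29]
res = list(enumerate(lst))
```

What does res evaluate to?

Step 1: enumerate pairs each element with its index:
  (0, 27)
  (1, 25)
  (2, 27)
  (3, 29)
Therefore res = [(0, 27), (1, 25), (2, 27), (3, 29)].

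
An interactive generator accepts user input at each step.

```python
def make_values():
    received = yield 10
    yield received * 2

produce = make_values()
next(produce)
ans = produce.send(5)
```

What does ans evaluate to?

Step 1: next(produce) advances to first yield, producing 10.
Step 2: send(5) resumes, received = 5.
Step 3: yield received * 2 = 5 * 2 = 10.
Therefore ans = 10.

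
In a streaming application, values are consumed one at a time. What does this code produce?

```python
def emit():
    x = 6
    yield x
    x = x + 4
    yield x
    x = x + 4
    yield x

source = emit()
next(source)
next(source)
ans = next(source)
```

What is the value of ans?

Step 1: Trace through generator execution:
  Yield 1: x starts at 6, yield 6
  Yield 2: x = 6 + 4 = 10, yield 10
  Yield 3: x = 10 + 4 = 14, yield 14
Step 2: First next() gets 6, second next() gets the second value, third next() yields 14.
Therefore ans = 14.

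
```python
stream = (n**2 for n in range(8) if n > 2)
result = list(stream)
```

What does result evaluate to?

Step 1: For range(8), keep n > 2, then square:
  n=0: 0 <= 2, excluded
  n=1: 1 <= 2, excluded
  n=2: 2 <= 2, excluded
  n=3: 3 > 2, yield 3**2 = 9
  n=4: 4 > 2, yield 4**2 = 16
  n=5: 5 > 2, yield 5**2 = 25
  n=6: 6 > 2, yield 6**2 = 36
  n=7: 7 > 2, yield 7**2 = 49
Therefore result = [9, 16, 25, 36, 49].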